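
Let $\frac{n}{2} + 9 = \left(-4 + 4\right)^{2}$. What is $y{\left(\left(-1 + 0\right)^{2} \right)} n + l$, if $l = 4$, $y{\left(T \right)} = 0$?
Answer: $4$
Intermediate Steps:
$n = -18$ ($n = -18 + 2 \left(-4 + 4\right)^{2} = -18 + 2 \cdot 0^{2} = -18 + 2 \cdot 0 = -18 + 0 = -18$)
$y{\left(\left(-1 + 0\right)^{2} \right)} n + l = 0 \left(-18\right) + 4 = 0 + 4 = 4$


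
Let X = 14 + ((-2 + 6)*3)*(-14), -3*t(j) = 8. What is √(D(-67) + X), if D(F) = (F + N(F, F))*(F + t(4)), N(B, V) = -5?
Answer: √4862 ≈ 69.728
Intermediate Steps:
t(j) = -8/3 (t(j) = -⅓*8 = -8/3)
D(F) = (-5 + F)*(-8/3 + F) (D(F) = (F - 5)*(F - 8/3) = (-5 + F)*(-8/3 + F))
X = -154 (X = 14 + (4*3)*(-14) = 14 + 12*(-14) = 14 - 168 = -154)
√(D(-67) + X) = √((40/3 + (-67)² - 23/3*(-67)) - 154) = √((40/3 + 4489 + 1541/3) - 154) = √(5016 - 154) = √4862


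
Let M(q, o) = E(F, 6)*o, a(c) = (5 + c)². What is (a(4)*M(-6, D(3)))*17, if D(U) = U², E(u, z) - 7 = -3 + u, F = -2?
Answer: 24786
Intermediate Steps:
E(u, z) = 4 + u (E(u, z) = 7 + (-3 + u) = 4 + u)
M(q, o) = 2*o (M(q, o) = (4 - 2)*o = 2*o)
(a(4)*M(-6, D(3)))*17 = ((5 + 4)²*(2*3²))*17 = (9²*(2*9))*17 = (81*18)*17 = 1458*17 = 24786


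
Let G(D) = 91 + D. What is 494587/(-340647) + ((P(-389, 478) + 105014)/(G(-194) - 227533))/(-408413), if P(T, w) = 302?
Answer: -11495367761472916/7917445458674799 ≈ -1.4519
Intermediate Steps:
494587/(-340647) + ((P(-389, 478) + 105014)/(G(-194) - 227533))/(-408413) = 494587/(-340647) + ((302 + 105014)/((91 - 194) - 227533))/(-408413) = 494587*(-1/340647) + (105316/(-103 - 227533))*(-1/408413) = -494587/340647 + (105316/(-227636))*(-1/408413) = -494587/340647 + (105316*(-1/227636))*(-1/408413) = -494587/340647 - 26329/56909*(-1/408413) = -494587/340647 + 26329/23242375417 = -11495367761472916/7917445458674799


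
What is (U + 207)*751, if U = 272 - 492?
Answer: -9763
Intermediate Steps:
U = -220
(U + 207)*751 = (-220 + 207)*751 = -13*751 = -9763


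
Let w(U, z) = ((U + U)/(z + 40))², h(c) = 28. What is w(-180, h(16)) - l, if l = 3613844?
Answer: -1044392816/289 ≈ -3.6138e+6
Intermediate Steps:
w(U, z) = 4*U²/(40 + z)² (w(U, z) = ((2*U)/(40 + z))² = (2*U/(40 + z))² = 4*U²/(40 + z)²)
w(-180, h(16)) - l = 4*(-180)²/(40 + 28)² - 1*3613844 = 4*32400/68² - 3613844 = 4*32400*(1/4624) - 3613844 = 8100/289 - 3613844 = -1044392816/289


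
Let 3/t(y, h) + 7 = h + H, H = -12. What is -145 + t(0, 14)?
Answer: -728/5 ≈ -145.60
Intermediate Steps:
t(y, h) = 3/(-19 + h) (t(y, h) = 3/(-7 + (h - 12)) = 3/(-7 + (-12 + h)) = 3/(-19 + h))
-145 + t(0, 14) = -145 + 3/(-19 + 14) = -145 + 3/(-5) = -145 + 3*(-1/5) = -145 - 3/5 = -728/5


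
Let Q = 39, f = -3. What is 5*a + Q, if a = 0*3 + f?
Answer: 24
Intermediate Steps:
a = -3 (a = 0*3 - 3 = 0 - 3 = -3)
5*a + Q = 5*(-3) + 39 = -15 + 39 = 24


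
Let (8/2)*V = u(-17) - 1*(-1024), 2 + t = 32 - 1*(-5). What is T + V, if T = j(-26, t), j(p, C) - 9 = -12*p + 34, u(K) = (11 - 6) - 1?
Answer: 612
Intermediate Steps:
t = 35 (t = -2 + (32 - 1*(-5)) = -2 + (32 + 5) = -2 + 37 = 35)
u(K) = 4 (u(K) = 5 - 1 = 4)
j(p, C) = 43 - 12*p (j(p, C) = 9 + (-12*p + 34) = 9 + (34 - 12*p) = 43 - 12*p)
T = 355 (T = 43 - 12*(-26) = 43 + 312 = 355)
V = 257 (V = (4 - 1*(-1024))/4 = (4 + 1024)/4 = (¼)*1028 = 257)
T + V = 355 + 257 = 612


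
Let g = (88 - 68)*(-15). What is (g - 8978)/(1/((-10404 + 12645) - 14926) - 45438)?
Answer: 117691430/576381031 ≈ 0.20419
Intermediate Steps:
g = -300 (g = 20*(-15) = -300)
(g - 8978)/(1/((-10404 + 12645) - 14926) - 45438) = (-300 - 8978)/(1/((-10404 + 12645) - 14926) - 45438) = -9278/(1/(2241 - 14926) - 45438) = -9278/(1/(-12685) - 45438) = -9278/(-1/12685 - 45438) = -9278/(-576381031/12685) = -9278*(-12685/576381031) = 117691430/576381031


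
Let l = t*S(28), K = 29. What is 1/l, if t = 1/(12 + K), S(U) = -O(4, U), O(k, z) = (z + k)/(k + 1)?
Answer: -205/32 ≈ -6.4063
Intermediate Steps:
O(k, z) = (k + z)/(1 + k)
S(U) = -4/5 - U/5 (S(U) = -(4 + U)/(1 + 4) = -(4 + U)/5 = -(4/5 + U/5) = -4/5 - U/5)
t = 1/41 (t = 1/(12 + 29) = 1/41 ≈ 0.024390)
l = -32/205 (l = (-4/5 - 1/5*28)/41 = (-4/5 - 28/5)/41 = (1/41)*(-32/5) = -32/205 ≈ -0.15610)
1/l = 1/(-32/205) = -205/32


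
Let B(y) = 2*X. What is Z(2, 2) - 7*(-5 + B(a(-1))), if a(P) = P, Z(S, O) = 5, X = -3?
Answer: 82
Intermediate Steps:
B(y) = -6 (B(y) = 2*(-3) = -6)
Z(2, 2) - 7*(-5 + B(a(-1))) = 5 - 7*(-5 - 6) = 5 - 7*(-11) = 5 + 77 = 82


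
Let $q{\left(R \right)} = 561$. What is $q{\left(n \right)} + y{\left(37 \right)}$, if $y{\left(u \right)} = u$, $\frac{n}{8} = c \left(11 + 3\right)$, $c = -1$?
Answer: $598$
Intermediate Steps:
$n = -112$ ($n = 8 \left(- (11 + 3)\right) = 8 \left(\left(-1\right) 14\right) = 8 \left(-14\right) = -112$)
$q{\left(n \right)} + y{\left(37 \right)} = 561 + 37 = 598$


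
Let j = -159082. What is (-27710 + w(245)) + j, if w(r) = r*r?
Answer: -126767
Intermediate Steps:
w(r) = r²
(-27710 + w(245)) + j = (-27710 + 245²) - 159082 = (-27710 + 60025) - 159082 = 32315 - 159082 = -126767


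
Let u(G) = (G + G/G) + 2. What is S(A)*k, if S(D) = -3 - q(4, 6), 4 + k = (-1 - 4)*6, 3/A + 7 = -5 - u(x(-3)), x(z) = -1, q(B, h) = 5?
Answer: 272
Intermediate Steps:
u(G) = 3 + G (u(G) = (G + 1) + 2 = (1 + G) + 2 = 3 + G)
A = -3/14 (A = 3/(-7 + (-5 - (3 - 1))) = 3/(-7 + (-5 - 1*2)) = 3/(-7 + (-5 - 2)) = 3/(-7 - 7) = 3/(-14) = 3*(-1/14) = -3/14 ≈ -0.21429)
k = -34 (k = -4 + (-1 - 4)*6 = -4 - 5*6 = -4 - 30 = -34)
S(D) = -8 (S(D) = -3 - 1*5 = -3 - 5 = -8)
S(A)*k = -8*(-34) = 272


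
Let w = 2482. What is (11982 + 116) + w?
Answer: 14580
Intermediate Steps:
(11982 + 116) + w = (11982 + 116) + 2482 = 12098 + 2482 = 14580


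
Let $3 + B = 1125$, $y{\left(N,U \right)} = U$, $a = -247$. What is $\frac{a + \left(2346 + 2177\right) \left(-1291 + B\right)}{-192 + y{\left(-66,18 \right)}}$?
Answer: $\frac{127439}{29} \approx 4394.4$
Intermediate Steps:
$B = 1122$ ($B = -3 + 1125 = 1122$)
$\frac{a + \left(2346 + 2177\right) \left(-1291 + B\right)}{-192 + y{\left(-66,18 \right)}} = \frac{-247 + \left(2346 + 2177\right) \left(-1291 + 1122\right)}{-192 + 18} = \frac{-247 + 4523 \left(-169\right)}{-174} = \left(-247 - 764387\right) \left(- \frac{1}{174}\right) = \left(-764634\right) \left(- \frac{1}{174}\right) = \frac{127439}{29}$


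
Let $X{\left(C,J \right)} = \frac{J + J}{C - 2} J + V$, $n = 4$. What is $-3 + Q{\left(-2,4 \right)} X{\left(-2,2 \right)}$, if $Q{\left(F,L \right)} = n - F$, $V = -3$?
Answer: $-33$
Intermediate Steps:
$Q{\left(F,L \right)} = 4 - F$
$X{\left(C,J \right)} = -3 + \frac{2 J^{2}}{-2 + C}$ ($X{\left(C,J \right)} = \frac{J + J}{C - 2} J - 3 = \frac{2 J}{-2 + C} J - 3 = \frac{2 J^{2}}{-2 + C} - 3 = -3 + \frac{2 J^{2}}{-2 + C}$)
$-3 + Q{\left(-2,4 \right)} X{\left(-2,2 \right)} = -3 + \left(4 - -2\right) \frac{6 - -6 + 2 \cdot 2^{2}}{-2 - 2} = -3 + \left(4 + 2\right) \frac{6 + 6 + 2 \cdot 4}{-4} = -3 + 6 \left(- \frac{6 + 6 + 8}{4}\right) = -3 + 6 \left(\left(- \frac{1}{4}\right) 20\right) = -3 + 6 \left(-5\right) = -3 - 30 = -33$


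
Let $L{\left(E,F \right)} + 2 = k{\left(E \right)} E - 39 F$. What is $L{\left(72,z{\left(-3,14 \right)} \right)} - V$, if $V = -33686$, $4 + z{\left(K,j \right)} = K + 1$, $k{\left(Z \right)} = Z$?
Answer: $39102$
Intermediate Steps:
$z{\left(K,j \right)} = -3 + K$ ($z{\left(K,j \right)} = -4 + \left(K + 1\right) = -4 + \left(1 + K\right) = -3 + K$)
$L{\left(E,F \right)} = -2 + E^{2} - 39 F$ ($L{\left(E,F \right)} = -2 + \left(E E - 39 F\right) = -2 + \left(E^{2} - 39 F\right) = -2 + E^{2} - 39 F$)
$L{\left(72,z{\left(-3,14 \right)} \right)} - V = \left(-2 + 72^{2} - 39 \left(-3 - 3\right)\right) - -33686 = \left(-2 + 5184 - -234\right) + 33686 = \left(-2 + 5184 + 234\right) + 33686 = 5416 + 33686 = 39102$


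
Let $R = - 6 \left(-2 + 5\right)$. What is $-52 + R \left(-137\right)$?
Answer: $2414$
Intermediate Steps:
$R = -18$ ($R = \left(-6\right) 3 = -18$)
$-52 + R \left(-137\right) = -52 - -2466 = -52 + 2466 = 2414$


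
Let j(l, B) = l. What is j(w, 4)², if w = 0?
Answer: 0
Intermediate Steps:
j(w, 4)² = 0² = 0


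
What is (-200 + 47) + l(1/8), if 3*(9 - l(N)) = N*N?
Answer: -27649/192 ≈ -144.01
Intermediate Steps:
l(N) = 9 - N**2/3 (l(N) = 9 - N*N/3 = 9 - N**2/3)
(-200 + 47) + l(1/8) = (-200 + 47) + (9 - (1/8)**2/3) = -153 + (9 - (1/8)**2/3) = -153 + (9 - 1/3*1/64) = -153 + (9 - 1/192) = -153 + 1727/192 = -27649/192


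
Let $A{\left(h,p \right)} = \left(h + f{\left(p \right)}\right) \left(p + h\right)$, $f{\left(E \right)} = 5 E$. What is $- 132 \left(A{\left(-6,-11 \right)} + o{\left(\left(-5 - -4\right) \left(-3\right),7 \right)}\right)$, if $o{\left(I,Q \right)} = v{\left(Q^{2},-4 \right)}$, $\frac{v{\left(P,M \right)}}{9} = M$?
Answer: $-132132$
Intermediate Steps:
$A{\left(h,p \right)} = \left(h + p\right) \left(h + 5 p\right)$ ($A{\left(h,p \right)} = \left(h + 5 p\right) \left(p + h\right) = \left(h + 5 p\right) \left(h + p\right) = \left(h + p\right) \left(h + 5 p\right)$)
$v{\left(P,M \right)} = 9 M$
$o{\left(I,Q \right)} = -36$ ($o{\left(I,Q \right)} = 9 \left(-4\right) = -36$)
$- 132 \left(A{\left(-6,-11 \right)} + o{\left(\left(-5 - -4\right) \left(-3\right),7 \right)}\right) = - 132 \left(\left(\left(-6\right)^{2} + 5 \left(-11\right)^{2} + 6 \left(-6\right) \left(-11\right)\right) - 36\right) = - 132 \left(\left(36 + 5 \cdot 121 + 396\right) - 36\right) = - 132 \left(\left(36 + 605 + 396\right) - 36\right) = - 132 \left(1037 - 36\right) = \left(-132\right) 1001 = -132132$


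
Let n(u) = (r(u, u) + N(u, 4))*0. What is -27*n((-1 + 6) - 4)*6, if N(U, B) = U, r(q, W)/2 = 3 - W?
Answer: 0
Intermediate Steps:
r(q, W) = 6 - 2*W (r(q, W) = 2*(3 - W) = 6 - 2*W)
n(u) = 0 (n(u) = ((6 - 2*u) + u)*0 = (6 - u)*0 = 0)
-27*n((-1 + 6) - 4)*6 = -27*0*6 = 0*6 = 0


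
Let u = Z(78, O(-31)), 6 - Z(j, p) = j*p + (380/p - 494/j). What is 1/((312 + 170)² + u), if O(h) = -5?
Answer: 3/698407 ≈ 4.2955e-6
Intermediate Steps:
Z(j, p) = 6 - 380/p + 494/j - j*p (Z(j, p) = 6 - (j*p + (380/p - 494/j)) = 6 - (j*p + (-494/j + 380/p)) = 6 - (-494/j + 380/p + j*p) = 6 + (-380/p + 494/j - j*p) = 6 - 380/p + 494/j - j*p)
u = 1435/3 (u = 6 - 380/(-5) + 494/78 - 1*78*(-5) = 6 - 380*(-⅕) + 494*(1/78) + 390 = 6 + 76 + 19/3 + 390 = 1435/3 ≈ 478.33)
1/((312 + 170)² + u) = 1/((312 + 170)² + 1435/3) = 1/(482² + 1435/3) = 1/(232324 + 1435/3) = 1/(698407/3) = 3/698407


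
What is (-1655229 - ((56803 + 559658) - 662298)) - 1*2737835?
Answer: -4347227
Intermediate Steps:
(-1655229 - ((56803 + 559658) - 662298)) - 1*2737835 = (-1655229 - (616461 - 662298)) - 2737835 = (-1655229 - 1*(-45837)) - 2737835 = (-1655229 + 45837) - 2737835 = -1609392 - 2737835 = -4347227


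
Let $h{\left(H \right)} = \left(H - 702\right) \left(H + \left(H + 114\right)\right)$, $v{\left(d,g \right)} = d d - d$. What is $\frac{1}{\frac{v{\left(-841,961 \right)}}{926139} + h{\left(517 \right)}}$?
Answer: $- \frac{926139}{196692692698} \approx -4.7086 \cdot 10^{-6}$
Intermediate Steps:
$v{\left(d,g \right)} = d^{2} - d$
$h{\left(H \right)} = \left(-702 + H\right) \left(114 + 2 H\right)$ ($h{\left(H \right)} = \left(-702 + H\right) \left(H + \left(114 + H\right)\right) = \left(-702 + H\right) \left(114 + 2 H\right)$)
$\frac{1}{\frac{v{\left(-841,961 \right)}}{926139} + h{\left(517 \right)}} = \frac{1}{\frac{\left(-841\right) \left(-1 - 841\right)}{926139} - \left(746958 - 534578\right)} = \frac{1}{\left(-841\right) \left(-842\right) \frac{1}{926139} - 212380} = \frac{1}{708122 \cdot \frac{1}{926139} - 212380} = \frac{1}{\frac{708122}{926139} - 212380} = \frac{1}{- \frac{196692692698}{926139}} = - \frac{926139}{196692692698}$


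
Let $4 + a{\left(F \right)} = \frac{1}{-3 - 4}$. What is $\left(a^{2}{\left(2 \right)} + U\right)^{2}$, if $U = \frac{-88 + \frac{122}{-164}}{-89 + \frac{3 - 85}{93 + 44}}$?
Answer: $\frac{801667830207620601}{2432556108902500} \approx 329.56$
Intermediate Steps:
$a{\left(F \right)} = - \frac{29}{7}$ ($a{\left(F \right)} = -4 + \frac{1}{-3 - 4} = -4 + \frac{1}{-7} = -4 - \frac{1}{7} = - \frac{29}{7}$)
$U = \frac{996949}{1006550}$ ($U = \frac{-88 + 122 \left(- \frac{1}{164}\right)}{-89 - \frac{82}{137}} = \frac{-88 - \frac{61}{82}}{-89 - \frac{82}{137}} = - \frac{7277}{82 \left(-89 - \frac{82}{137}\right)} = - \frac{7277}{82 \left(- \frac{12275}{137}\right)} = \left(- \frac{7277}{82}\right) \left(- \frac{137}{12275}\right) = \frac{996949}{1006550} \approx 0.99046$)
$\left(a^{2}{\left(2 \right)} + U\right)^{2} = \left(\left(- \frac{29}{7}\right)^{2} + \frac{996949}{1006550}\right)^{2} = \left(\frac{841}{49} + \frac{996949}{1006550}\right)^{2} = \left(\frac{895359051}{49320950}\right)^{2} = \frac{801667830207620601}{2432556108902500}$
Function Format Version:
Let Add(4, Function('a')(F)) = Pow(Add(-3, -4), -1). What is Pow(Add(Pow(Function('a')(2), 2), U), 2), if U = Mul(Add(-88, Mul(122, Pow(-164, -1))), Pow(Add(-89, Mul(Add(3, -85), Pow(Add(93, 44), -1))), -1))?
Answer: Rational(801667830207620601, 2432556108902500) ≈ 329.56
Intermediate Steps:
Function('a')(F) = Rational(-29, 7) (Function('a')(F) = Add(-4, Pow(Add(-3, -4), -1)) = Add(-4, Pow(-7, -1)) = Add(-4, Rational(-1, 7)) = Rational(-29, 7))
U = Rational(996949, 1006550) (U = Mul(Add(-88, Mul(122, Rational(-1, 164))), Pow(Add(-89, Mul(-82, Pow(137, -1))), -1)) = Mul(Add(-88, Rational(-61, 82)), Pow(Add(-89, Mul(-82, Rational(1, 137))), -1)) = Mul(Rational(-7277, 82), Pow(Add(-89, Rational(-82, 137)), -1)) = Mul(Rational(-7277, 82), Pow(Rational(-12275, 137), -1)) = Mul(Rational(-7277, 82), Rational(-137, 12275)) = Rational(996949, 1006550) ≈ 0.99046)
Pow(Add(Pow(Function('a')(2), 2), U), 2) = Pow(Add(Pow(Rational(-29, 7), 2), Rational(996949, 1006550)), 2) = Pow(Add(Rational(841, 49), Rational(996949, 1006550)), 2) = Pow(Rational(895359051, 49320950), 2) = Rational(801667830207620601, 2432556108902500)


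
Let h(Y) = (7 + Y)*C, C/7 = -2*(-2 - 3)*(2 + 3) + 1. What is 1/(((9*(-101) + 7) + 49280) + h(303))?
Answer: 1/159048 ≈ 6.2874e-6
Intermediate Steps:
C = 357 (C = 7*(-2*(-2 - 3)*(2 + 3) + 1) = 7*(-(-10)*5 + 1) = 7*(-2*(-25) + 1) = 7*(50 + 1) = 7*51 = 357)
h(Y) = 2499 + 357*Y (h(Y) = (7 + Y)*357 = 2499 + 357*Y)
1/(((9*(-101) + 7) + 49280) + h(303)) = 1/(((9*(-101) + 7) + 49280) + (2499 + 357*303)) = 1/(((-909 + 7) + 49280) + (2499 + 108171)) = 1/((-902 + 49280) + 110670) = 1/(48378 + 110670) = 1/159048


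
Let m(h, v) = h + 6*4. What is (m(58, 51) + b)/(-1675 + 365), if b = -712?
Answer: 63/131 ≈ 0.48092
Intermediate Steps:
m(h, v) = 24 + h (m(h, v) = h + 24 = 24 + h)
(m(58, 51) + b)/(-1675 + 365) = ((24 + 58) - 712)/(-1675 + 365) = (82 - 712)/(-1310) = -630*(-1/1310) = 63/131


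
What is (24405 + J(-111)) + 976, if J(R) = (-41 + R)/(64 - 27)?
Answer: 938945/37 ≈ 25377.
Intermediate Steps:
J(R) = -41/37 + R/37 (J(R) = (-41 + R)/37 = (-41 + R)*(1/37) = -41/37 + R/37)
(24405 + J(-111)) + 976 = (24405 + (-41/37 + (1/37)*(-111))) + 976 = (24405 + (-41/37 - 3)) + 976 = (24405 - 152/37) + 976 = 902833/37 + 976 = 938945/37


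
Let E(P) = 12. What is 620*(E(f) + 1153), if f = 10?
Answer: 722300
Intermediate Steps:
620*(E(f) + 1153) = 620*(12 + 1153) = 620*1165 = 722300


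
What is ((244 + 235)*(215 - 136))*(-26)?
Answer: -983866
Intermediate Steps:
((244 + 235)*(215 - 136))*(-26) = (479*79)*(-26) = 37841*(-26) = -983866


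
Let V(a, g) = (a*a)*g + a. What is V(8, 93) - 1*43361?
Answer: -37401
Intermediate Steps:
V(a, g) = a + g*a² (V(a, g) = a²*g + a = g*a² + a = a + g*a²)
V(8, 93) - 1*43361 = 8*(1 + 8*93) - 1*43361 = 8*(1 + 744) - 43361 = 8*745 - 43361 = 5960 - 43361 = -37401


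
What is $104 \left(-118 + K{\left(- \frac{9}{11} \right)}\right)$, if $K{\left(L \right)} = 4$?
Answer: $-11856$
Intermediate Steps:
$104 \left(-118 + K{\left(- \frac{9}{11} \right)}\right) = 104 \left(-118 + 4\right) = 104 \left(-114\right) = -11856$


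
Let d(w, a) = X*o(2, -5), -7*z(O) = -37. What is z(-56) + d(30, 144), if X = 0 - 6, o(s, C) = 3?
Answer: -89/7 ≈ -12.714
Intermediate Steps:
z(O) = 37/7 (z(O) = -⅐*(-37) = 37/7)
X = -6 (X = 0 - 1*6 = 0 - 6 = -6)
d(w, a) = -18 (d(w, a) = -6*3 = -18)
z(-56) + d(30, 144) = 37/7 - 18 = -89/7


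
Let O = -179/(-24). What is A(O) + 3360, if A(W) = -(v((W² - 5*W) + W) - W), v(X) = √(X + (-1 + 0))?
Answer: 80819/24 - √14281/24 ≈ 3362.5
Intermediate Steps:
O = 179/24 (O = -179*(-1/24) = 179/24 ≈ 7.4583)
v(X) = √(-1 + X) (v(X) = √(X - 1) = √(-1 + X))
A(W) = W - √(-1 + W² - 4*W) (A(W) = -(√(-1 + ((W² - 5*W) + W)) - W) = -(√(-1 + (W² - 4*W)) - W) = -(√(-1 + W² - 4*W) - W) = W - √(-1 + W² - 4*W))
A(O) + 3360 = (179/24 - √(-1 + 179*(-4 + 179/24)/24)) + 3360 = (179/24 - √(-1 + (179/24)*(83/24))) + 3360 = (179/24 - √(-1 + 14857/576)) + 3360 = (179/24 - √(14281/576)) + 3360 = (179/24 - √14281/24) + 3360 = 80819/24 - √14281/24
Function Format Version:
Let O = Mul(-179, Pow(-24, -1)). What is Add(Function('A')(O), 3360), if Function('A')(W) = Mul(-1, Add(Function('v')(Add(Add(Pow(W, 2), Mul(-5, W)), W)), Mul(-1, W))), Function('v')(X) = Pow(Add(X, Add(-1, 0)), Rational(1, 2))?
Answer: Add(Rational(80819, 24), Mul(Rational(-1, 24), Pow(14281, Rational(1, 2)))) ≈ 3362.5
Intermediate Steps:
O = Rational(179, 24) (O = Mul(-179, Rational(-1, 24)) = Rational(179, 24) ≈ 7.4583)
Function('v')(X) = Pow(Add(-1, X), Rational(1, 2)) (Function('v')(X) = Pow(Add(X, -1), Rational(1, 2)) = Pow(Add(-1, X), Rational(1, 2)))
Function('A')(W) = Add(W, Mul(-1, Pow(Add(-1, Pow(W, 2), Mul(-4, W)), Rational(1, 2)))) (Function('A')(W) = Mul(-1, Add(Pow(Add(-1, Add(Add(Pow(W, 2), Mul(-5, W)), W)), Rational(1, 2)), Mul(-1, W))) = Mul(-1, Add(Pow(Add(-1, Add(Pow(W, 2), Mul(-4, W))), Rational(1, 2)), Mul(-1, W))) = Mul(-1, Add(Pow(Add(-1, Pow(W, 2), Mul(-4, W)), Rational(1, 2)), Mul(-1, W))) = Add(W, Mul(-1, Pow(Add(-1, Pow(W, 2), Mul(-4, W)), Rational(1, 2)))))
Add(Function('A')(O), 3360) = Add(Add(Rational(179, 24), Mul(-1, Pow(Add(-1, Mul(Rational(179, 24), Add(-4, Rational(179, 24)))), Rational(1, 2)))), 3360) = Add(Add(Rational(179, 24), Mul(-1, Pow(Add(-1, Mul(Rational(179, 24), Rational(83, 24))), Rational(1, 2)))), 3360) = Add(Add(Rational(179, 24), Mul(-1, Pow(Add(-1, Rational(14857, 576)), Rational(1, 2)))), 3360) = Add(Add(Rational(179, 24), Mul(-1, Pow(Rational(14281, 576), Rational(1, 2)))), 3360) = Add(Add(Rational(179, 24), Mul(-1, Mul(Rational(1, 24), Pow(14281, Rational(1, 2))))), 3360) = Add(Add(Rational(179, 24), Mul(Rational(-1, 24), Pow(14281, Rational(1, 2)))), 3360) = Add(Rational(80819, 24), Mul(Rational(-1, 24), Pow(14281, Rational(1, 2))))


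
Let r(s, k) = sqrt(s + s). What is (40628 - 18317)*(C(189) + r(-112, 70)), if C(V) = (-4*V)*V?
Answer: -3187884924 + 89244*I*sqrt(14) ≈ -3.1879e+9 + 3.3392e+5*I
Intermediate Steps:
C(V) = -4*V**2
r(s, k) = sqrt(2)*sqrt(s) (r(s, k) = sqrt(2*s) = sqrt(2)*sqrt(s))
(40628 - 18317)*(C(189) + r(-112, 70)) = (40628 - 18317)*(-4*189**2 + sqrt(2)*sqrt(-112)) = 22311*(-4*35721 + sqrt(2)*(4*I*sqrt(7))) = 22311*(-142884 + 4*I*sqrt(14)) = -3187884924 + 89244*I*sqrt(14)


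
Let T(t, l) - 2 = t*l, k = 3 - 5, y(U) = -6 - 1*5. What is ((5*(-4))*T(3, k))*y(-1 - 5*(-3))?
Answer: -880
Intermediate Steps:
y(U) = -11 (y(U) = -6 - 5 = -11)
k = -2
T(t, l) = 2 + l*t (T(t, l) = 2 + t*l = 2 + l*t)
((5*(-4))*T(3, k))*y(-1 - 5*(-3)) = ((5*(-4))*(2 - 2*3))*(-11) = -20*(2 - 6)*(-11) = -20*(-4)*(-11) = 80*(-11) = -880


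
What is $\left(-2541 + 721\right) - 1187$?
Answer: $-3007$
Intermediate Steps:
$\left(-2541 + 721\right) - 1187 = -1820 - 1187 = -3007$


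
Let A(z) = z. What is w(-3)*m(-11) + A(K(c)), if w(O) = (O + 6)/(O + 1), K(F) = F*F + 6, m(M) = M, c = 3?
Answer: 63/2 ≈ 31.500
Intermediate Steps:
K(F) = 6 + F² (K(F) = F² + 6 = 6 + F²)
w(O) = (6 + O)/(1 + O)
w(-3)*m(-11) + A(K(c)) = ((6 - 3)/(1 - 3))*(-11) + (6 + 3²) = (3/(-2))*(-11) + (6 + 9) = -½*3*(-11) + 15 = -3/2*(-11) + 15 = 33/2 + 15 = 63/2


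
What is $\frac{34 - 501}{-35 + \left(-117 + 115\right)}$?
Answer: $\frac{467}{37} \approx 12.622$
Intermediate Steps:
$\frac{34 - 501}{-35 + \left(-117 + 115\right)} = - \frac{467}{-35 - 2} = - \frac{467}{-37} = \left(-467\right) \left(- \frac{1}{37}\right) = \frac{467}{37}$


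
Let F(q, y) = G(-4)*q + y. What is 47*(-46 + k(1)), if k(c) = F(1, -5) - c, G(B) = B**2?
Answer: -1692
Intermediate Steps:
F(q, y) = y + 16*q (F(q, y) = (-4)**2*q + y = 16*q + y = y + 16*q)
k(c) = 11 - c (k(c) = (-5 + 16*1) - c = (-5 + 16) - c = 11 - c)
47*(-46 + k(1)) = 47*(-46 + (11 - 1*1)) = 47*(-46 + (11 - 1)) = 47*(-46 + 10) = 47*(-36) = -1692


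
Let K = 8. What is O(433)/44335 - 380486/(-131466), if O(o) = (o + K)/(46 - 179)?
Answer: 160249903516/55371178545 ≈ 2.8941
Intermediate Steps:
O(o) = -8/133 - o/133 (O(o) = (o + 8)/(46 - 179) = (8 + o)/(-133) = (8 + o)*(-1/133) = -8/133 - o/133)
O(433)/44335 - 380486/(-131466) = (-8/133 - 1/133*433)/44335 - 380486/(-131466) = (-8/133 - 433/133)*(1/44335) - 380486*(-1/131466) = -63/19*1/44335 + 190243/65733 = -63/842365 + 190243/65733 = 160249903516/55371178545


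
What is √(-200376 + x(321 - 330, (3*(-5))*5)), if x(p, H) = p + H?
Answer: 2*I*√50115 ≈ 447.73*I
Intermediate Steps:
x(p, H) = H + p
√(-200376 + x(321 - 330, (3*(-5))*5)) = √(-200376 + ((3*(-5))*5 + (321 - 330))) = √(-200376 + (-15*5 - 9)) = √(-200376 + (-75 - 9)) = √(-200376 - 84) = √(-200460) = 2*I*√50115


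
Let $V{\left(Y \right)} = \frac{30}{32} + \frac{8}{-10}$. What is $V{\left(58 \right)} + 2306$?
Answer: $\frac{184491}{80} \approx 2306.1$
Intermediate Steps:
$V{\left(Y \right)} = \frac{11}{80}$ ($V{\left(Y \right)} = 30 \cdot \frac{1}{32} + 8 \left(- \frac{1}{10}\right) = \frac{15}{16} - \frac{4}{5} = \frac{11}{80}$)
$V{\left(58 \right)} + 2306 = \frac{11}{80} + 2306 = \frac{184491}{80}$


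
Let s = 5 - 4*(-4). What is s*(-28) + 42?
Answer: -546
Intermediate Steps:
s = 21 (s = 5 + 16 = 21)
s*(-28) + 42 = 21*(-28) + 42 = -588 + 42 = -546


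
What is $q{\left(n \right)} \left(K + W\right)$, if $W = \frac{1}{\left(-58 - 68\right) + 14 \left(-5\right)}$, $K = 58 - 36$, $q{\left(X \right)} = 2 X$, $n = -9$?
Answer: $- \frac{38799}{98} \approx -395.91$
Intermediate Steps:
$K = 22$
$W = - \frac{1}{196}$ ($W = \frac{1}{-126 - 70} = \frac{1}{-196} = - \frac{1}{196} \approx -0.005102$)
$q{\left(n \right)} \left(K + W\right) = 2 \left(-9\right) \left(22 - \frac{1}{196}\right) = \left(-18\right) \frac{4311}{196} = - \frac{38799}{98}$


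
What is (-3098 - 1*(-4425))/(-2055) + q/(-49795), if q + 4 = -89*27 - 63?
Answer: -12200423/20465745 ≈ -0.59614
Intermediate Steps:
q = -2470 (q = -4 + (-89*27 - 63) = -4 + (-2403 - 63) = -4 - 2466 = -2470)
(-3098 - 1*(-4425))/(-2055) + q/(-49795) = (-3098 - 1*(-4425))/(-2055) - 2470/(-49795) = (-3098 + 4425)*(-1/2055) - 2470*(-1/49795) = 1327*(-1/2055) + 494/9959 = -1327/2055 + 494/9959 = -12200423/20465745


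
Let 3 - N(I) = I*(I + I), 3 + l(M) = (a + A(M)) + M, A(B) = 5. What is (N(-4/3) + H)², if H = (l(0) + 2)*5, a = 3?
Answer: 96100/81 ≈ 1186.4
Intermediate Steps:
l(M) = 5 + M (l(M) = -3 + ((3 + 5) + M) = -3 + (8 + M) = 5 + M)
N(I) = 3 - 2*I² (N(I) = 3 - I*(I + I) = 3 - I*2*I = 3 - 2*I²)
H = 35 (H = ((5 + 0) + 2)*5 = (5 + 2)*5 = 7*5 = 35)
(N(-4/3) + H)² = ((3 - 2*(-4/3)²) + 35)² = ((3 - 2*16/9) + 35)² = ((3 - 32/9) + 35)² = (-5/9 + 35)² = (310/9)² = 96100/81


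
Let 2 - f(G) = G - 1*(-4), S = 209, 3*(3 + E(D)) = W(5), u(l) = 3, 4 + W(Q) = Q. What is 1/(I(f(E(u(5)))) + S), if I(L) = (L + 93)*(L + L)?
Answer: 9/3005 ≈ 0.0029950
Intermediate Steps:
W(Q) = -4 + Q
E(D) = -8/3 (E(D) = -3 + (-4 + 5)/3 = -3 + (⅓)*1 = -3 + ⅓ = -8/3)
f(G) = -2 - G (f(G) = 2 - (G - 1*(-4)) = 2 - (G + 4) = 2 - (4 + G) = 2 + (-4 - G) = -2 - G)
I(L) = 2*L*(93 + L) (I(L) = (93 + L)*(2*L) = 2*L*(93 + L))
1/(I(f(E(u(5)))) + S) = 1/(2*(-2 - 1*(-8/3))*(93 + (-2 - 1*(-8/3))) + 209) = 1/(2*(-2 + 8/3)*(93 + (-2 + 8/3)) + 209) = 1/(2*(⅔)*(93 + ⅔) + 209) = 1/(2*(⅔)*(281/3) + 209) = 1/(1124/9 + 209) = 1/(3005/9) = 9/3005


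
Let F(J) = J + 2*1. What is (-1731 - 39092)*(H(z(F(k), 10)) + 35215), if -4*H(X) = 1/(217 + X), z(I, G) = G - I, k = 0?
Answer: -1293823709677/900 ≈ -1.4376e+9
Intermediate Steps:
F(J) = 2 + J (F(J) = J + 2 = 2 + J)
H(X) = -1/(4*(217 + X))
(-1731 - 39092)*(H(z(F(k), 10)) + 35215) = (-1731 - 39092)*(-1/(868 + 4*(10 - (2 + 0))) + 35215) = -40823*(-1/(868 + 4*(10 - 1*2)) + 35215) = -40823*(-1/(868 + 4*(10 - 2)) + 35215) = -40823*(-1/(868 + 4*8) + 35215) = -40823*(-1/(868 + 32) + 35215) = -40823*(-1/900 + 35215) = -40823*31693499/900 = -1293823709677/900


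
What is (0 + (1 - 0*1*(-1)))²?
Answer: 1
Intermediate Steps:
(0 + (1 - 0*1*(-1)))² = (0 + (1 - 0*(-1)))² = (0 + (1 - 1*0))² = (0 + (1 + 0))² = (0 + 1)² = 1² = 1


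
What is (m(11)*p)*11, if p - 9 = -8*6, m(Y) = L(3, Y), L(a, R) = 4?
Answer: -1716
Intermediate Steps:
m(Y) = 4
p = -39 (p = 9 - 8*6 = 9 - 48 = -39)
(m(11)*p)*11 = (4*(-39))*11 = -156*11 = -1716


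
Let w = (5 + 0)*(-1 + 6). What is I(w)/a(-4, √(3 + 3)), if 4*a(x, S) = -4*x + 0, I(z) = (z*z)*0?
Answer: 0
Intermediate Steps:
w = 25 (w = 5*5 = 25)
I(z) = 0 (I(z) = z²*0 = 0)
a(x, S) = -x (a(x, S) = (-4*x + 0)/4 = (-4*x)/4 = -x)
I(w)/a(-4, √(3 + 3)) = 0/(-1*(-4)) = 0/4 = (¼)*0 = 0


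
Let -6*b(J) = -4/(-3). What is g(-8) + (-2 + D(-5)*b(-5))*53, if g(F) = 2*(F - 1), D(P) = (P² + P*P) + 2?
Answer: -6628/9 ≈ -736.44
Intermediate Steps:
D(P) = 2 + 2*P² (D(P) = (P² + P²) + 2 = 2*P² + 2 = 2 + 2*P²)
b(J) = -2/9 (b(J) = -(-2)/(3*(-3)) = -(-2)*(-1)/(3*3) = -⅙*4/3 = -2/9)
g(F) = -2 + 2*F (g(F) = 2*(-1 + F) = -2 + 2*F)
g(-8) + (-2 + D(-5)*b(-5))*53 = (-2 + 2*(-8)) + (-2 + (2 + 2*(-5)²)*(-2/9))*53 = (-2 - 16) + (-2 + (2 + 2*25)*(-2/9))*53 = -18 + (-2 + (2 + 50)*(-2/9))*53 = -18 + (-2 + 52*(-2/9))*53 = -18 + (-2 - 104/9)*53 = -18 - 122/9*53 = -18 - 6466/9 = -6628/9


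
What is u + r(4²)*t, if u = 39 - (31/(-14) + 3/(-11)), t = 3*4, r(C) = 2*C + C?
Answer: 95093/154 ≈ 617.49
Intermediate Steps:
r(C) = 3*C
t = 12
u = 6389/154 (u = 39 - (31*(-1/14) + 3*(-1/11)) = 39 - (-31/14 - 3/11) = 39 - 1*(-383/154) = 39 + 383/154 = 6389/154 ≈ 41.487)
u + r(4²)*t = 6389/154 + (3*4²)*12 = 6389/154 + (3*16)*12 = 6389/154 + 48*12 = 6389/154 + 576 = 95093/154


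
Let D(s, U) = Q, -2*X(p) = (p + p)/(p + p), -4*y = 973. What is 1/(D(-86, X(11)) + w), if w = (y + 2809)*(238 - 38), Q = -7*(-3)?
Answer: 1/513171 ≈ 1.9487e-6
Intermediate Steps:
y = -973/4 (y = -¼*973 = -973/4 ≈ -243.25)
Q = 21
X(p) = -½ (X(p) = -(p + p)/(2*(p + p)) = -2*p/(2*(2*p)) = -2*p*1/(2*p)/2 = -½*1 = -½)
D(s, U) = 21
w = 513150 (w = (-973/4 + 2809)*(238 - 38) = (10263/4)*200 = 513150)
1/(D(-86, X(11)) + w) = 1/(21 + 513150) = 1/513171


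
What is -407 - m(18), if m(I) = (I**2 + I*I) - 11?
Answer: -1044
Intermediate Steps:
m(I) = -11 + 2*I**2 (m(I) = (I**2 + I**2) - 11 = 2*I**2 - 11 = -11 + 2*I**2)
-407 - m(18) = -407 - (-11 + 2*18**2) = -407 - (-11 + 2*324) = -407 - (-11 + 648) = -407 - 1*637 = -407 - 637 = -1044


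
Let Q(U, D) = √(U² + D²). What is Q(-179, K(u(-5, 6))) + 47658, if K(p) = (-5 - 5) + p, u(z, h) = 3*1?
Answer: 47658 + √32090 ≈ 47837.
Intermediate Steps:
u(z, h) = 3
K(p) = -10 + p
Q(U, D) = √(D² + U²)
Q(-179, K(u(-5, 6))) + 47658 = √((-10 + 3)² + (-179)²) + 47658 = √((-7)² + 32041) + 47658 = √(49 + 32041) + 47658 = √32090 + 47658 = 47658 + √32090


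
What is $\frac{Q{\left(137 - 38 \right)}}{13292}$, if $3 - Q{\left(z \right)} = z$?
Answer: $- \frac{24}{3323} \approx -0.0072224$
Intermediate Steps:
$Q{\left(z \right)} = 3 - z$
$\frac{Q{\left(137 - 38 \right)}}{13292} = \frac{3 - \left(137 - 38\right)}{13292} = \left(3 - \left(137 - 38\right)\right) \frac{1}{13292} = \left(3 - 99\right) \frac{1}{13292} = \left(-96\right) \frac{1}{13292} = - \frac{24}{3323}$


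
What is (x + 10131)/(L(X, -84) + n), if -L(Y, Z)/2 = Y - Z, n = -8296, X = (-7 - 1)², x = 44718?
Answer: -18283/2864 ≈ -6.3837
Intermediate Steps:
X = 64 (X = (-8)² = 64)
L(Y, Z) = -2*Y + 2*Z (L(Y, Z) = -2*(Y - Z) = -2*Y + 2*Z)
(x + 10131)/(L(X, -84) + n) = (44718 + 10131)/((-2*64 + 2*(-84)) - 8296) = 54849/((-128 - 168) - 8296) = 54849/(-296 - 8296) = 54849/(-8592) = 54849*(-1/8592) = -18283/2864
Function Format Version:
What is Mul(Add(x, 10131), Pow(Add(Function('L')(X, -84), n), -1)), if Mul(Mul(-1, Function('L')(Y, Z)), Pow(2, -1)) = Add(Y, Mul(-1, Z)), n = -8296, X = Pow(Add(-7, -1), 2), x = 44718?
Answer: Rational(-18283, 2864) ≈ -6.3837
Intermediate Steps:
X = 64 (X = Pow(-8, 2) = 64)
Function('L')(Y, Z) = Add(Mul(-2, Y), Mul(2, Z)) (Function('L')(Y, Z) = Mul(-2, Add(Y, Mul(-1, Z))) = Add(Mul(-2, Y), Mul(2, Z)))
Mul(Add(x, 10131), Pow(Add(Function('L')(X, -84), n), -1)) = Mul(Add(44718, 10131), Pow(Add(Add(Mul(-2, 64), Mul(2, -84)), -8296), -1)) = Mul(54849, Pow(Add(Add(-128, -168), -8296), -1)) = Mul(54849, Pow(Add(-296, -8296), -1)) = Mul(54849, Pow(-8592, -1)) = Mul(54849, Rational(-1, 8592)) = Rational(-18283, 2864)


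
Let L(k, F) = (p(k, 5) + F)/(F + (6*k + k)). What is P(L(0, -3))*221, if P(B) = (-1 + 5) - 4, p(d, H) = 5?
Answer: 0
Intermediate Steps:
L(k, F) = (5 + F)/(F + 7*k) (L(k, F) = (5 + F)/(F + (6*k + k)) = (5 + F)/(F + 7*k))
P(B) = 0 (P(B) = 4 - 4 = 0)
P(L(0, -3))*221 = 0*221 = 0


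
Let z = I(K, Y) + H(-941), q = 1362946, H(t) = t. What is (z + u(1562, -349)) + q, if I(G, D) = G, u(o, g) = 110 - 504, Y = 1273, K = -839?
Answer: 1360772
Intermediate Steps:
u(o, g) = -394
z = -1780 (z = -839 - 941 = -1780)
(z + u(1562, -349)) + q = (-1780 - 394) + 1362946 = -2174 + 1362946 = 1360772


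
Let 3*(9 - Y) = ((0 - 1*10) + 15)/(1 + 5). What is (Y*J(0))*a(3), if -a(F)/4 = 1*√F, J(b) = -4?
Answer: 1256*√3/9 ≈ 241.72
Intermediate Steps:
a(F) = -4*√F
Y = 157/18 (Y = 9 - ((0 - 1*10) + 15)/(3*(1 + 5)) = 9 - ((0 - 10) + 15)/(3*6) = 9 - (-10 + 15)/(3*6) = 9 - 5/(3*6) = 9 - ⅓*⅚ = 9 - 5/18 = 157/18 ≈ 8.7222)
(Y*J(0))*a(3) = ((157/18)*(-4))*(-4*√3) = -(-1256)*√3/9 = 1256*√3/9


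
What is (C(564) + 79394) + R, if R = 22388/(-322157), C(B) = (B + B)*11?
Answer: 29574634526/322157 ≈ 91802.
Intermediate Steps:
C(B) = 22*B (C(B) = (2*B)*11 = 22*B)
R = -22388/322157 (R = 22388*(-1/322157) = -22388/322157 ≈ -0.069494)
(C(564) + 79394) + R = (22*564 + 79394) - 22388/322157 = (12408 + 79394) - 22388/322157 = 91802 - 22388/322157 = 29574634526/322157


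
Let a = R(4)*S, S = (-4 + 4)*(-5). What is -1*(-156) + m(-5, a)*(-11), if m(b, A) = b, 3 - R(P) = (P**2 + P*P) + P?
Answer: 211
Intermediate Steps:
S = 0 (S = 0*(-5) = 0)
R(P) = 3 - P - 2*P**2 (R(P) = 3 - ((P**2 + P*P) + P) = 3 - ((P**2 + P**2) + P) = 3 - (2*P**2 + P) = 3 - (P + 2*P**2) = 3 + (-P - 2*P**2) = 3 - P - 2*P**2)
a = 0 (a = (3 - 1*4 - 2*4**2)*0 = (3 - 4 - 2*16)*0 = (3 - 4 - 32)*0 = -33*0 = 0)
-1*(-156) + m(-5, a)*(-11) = -1*(-156) - 5*(-11) = 156 + 55 = 211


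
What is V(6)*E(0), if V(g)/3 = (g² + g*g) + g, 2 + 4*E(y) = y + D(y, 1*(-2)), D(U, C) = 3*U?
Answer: -117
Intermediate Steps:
E(y) = -½ + y (E(y) = -½ + (y + 3*y)/4 = -½ + (4*y)/4 = -½ + y)
V(g) = 3*g + 6*g² (V(g) = 3*((g² + g*g) + g) = 3*((g² + g²) + g) = 3*(2*g² + g) = 3*(g + 2*g²) = 3*g + 6*g²)
V(6)*E(0) = (3*6*(1 + 2*6))*(-½ + 0) = (3*6*(1 + 12))*(-½) = (3*6*13)*(-½) = 234*(-½) = -117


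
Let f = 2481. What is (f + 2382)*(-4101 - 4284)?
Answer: -40776255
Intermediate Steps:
(f + 2382)*(-4101 - 4284) = (2481 + 2382)*(-4101 - 4284) = 4863*(-8385) = -40776255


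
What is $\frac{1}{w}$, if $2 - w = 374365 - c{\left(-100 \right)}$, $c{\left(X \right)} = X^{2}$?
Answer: $- \frac{1}{364363} \approx -2.7445 \cdot 10^{-6}$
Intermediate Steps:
$w = -364363$ ($w = 2 - \left(374365 - \left(-100\right)^{2}\right) = 2 - \left(374365 - 10000\right) = 2 - 364365 = -364363$)
$\frac{1}{w} = \frac{1}{-364363} = - \frac{1}{364363}$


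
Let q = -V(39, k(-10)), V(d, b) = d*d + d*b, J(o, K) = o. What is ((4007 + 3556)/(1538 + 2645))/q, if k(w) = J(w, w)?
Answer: -2521/1576991 ≈ -0.0015986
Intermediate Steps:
k(w) = w
V(d, b) = d**2 + b*d
q = -1131 (q = -39*(-10 + 39) = -39*29 = -1*1131 = -1131)
((4007 + 3556)/(1538 + 2645))/q = ((4007 + 3556)/(1538 + 2645))/(-1131) = (7563/4183)*(-1/1131) = -2521/1576991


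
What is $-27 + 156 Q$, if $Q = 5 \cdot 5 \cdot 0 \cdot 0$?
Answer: $-27$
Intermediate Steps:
$Q = 0$ ($Q = 25 \cdot 0 = 0$)
$-27 + 156 Q = -27 + 156 \cdot 0 = -27 + 0 = -27$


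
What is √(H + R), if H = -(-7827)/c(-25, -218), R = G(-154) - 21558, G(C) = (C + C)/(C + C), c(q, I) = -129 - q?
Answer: I*√58493630/52 ≈ 147.08*I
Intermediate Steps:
G(C) = 1 (G(C) = (2*C)/((2*C)) = (2*C)*(1/(2*C)) = 1)
R = -21557 (R = 1 - 21558 = -21557)
H = -7827/104 (H = -(-7827)/(-129 - 1*(-25)) = -(-7827)/(-129 + 25) = -(-7827)/(-104) = -(-7827)*(-1)/104 = -1*7827/104 = -7827/104 ≈ -75.260)
√(H + R) = √(-7827/104 - 21557) = √(-2249755/104) = I*√58493630/52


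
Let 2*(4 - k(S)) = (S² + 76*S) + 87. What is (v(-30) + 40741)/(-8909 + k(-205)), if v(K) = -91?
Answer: -40650/22171 ≈ -1.8335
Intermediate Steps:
k(S) = -79/2 - 38*S - S²/2 (k(S) = 4 - ((S² + 76*S) + 87)/2 = 4 - (87 + S² + 76*S)/2 = 4 + (-87/2 - 38*S - S²/2) = -79/2 - 38*S - S²/2)
(v(-30) + 40741)/(-8909 + k(-205)) = (-91 + 40741)/(-8909 + (-79/2 - 38*(-205) - ½*(-205)²)) = 40650/(-8909 + (-79/2 + 7790 - ½*42025)) = 40650/(-8909 + (-79/2 + 7790 - 42025/2)) = 40650/(-8909 - 13262) = 40650/(-22171) = 40650*(-1/22171) = -40650/22171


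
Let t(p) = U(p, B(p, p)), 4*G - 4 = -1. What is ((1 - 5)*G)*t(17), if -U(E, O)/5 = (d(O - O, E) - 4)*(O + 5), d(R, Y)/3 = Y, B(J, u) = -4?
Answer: 705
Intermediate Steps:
G = 3/4 (G = 1 + (1/4)*(-1) = 1 - 1/4 = 3/4 ≈ 0.75000)
d(R, Y) = 3*Y
U(E, O) = -5*(-4 + 3*E)*(5 + O) (U(E, O) = -5*(3*E - 4)*(O + 5) = -5*(-4 + 3*E)*(5 + O))
t(p) = 20 - 15*p (t(p) = 100 - 75*p + 20*(-4) - 15*p*(-4) = 100 - 75*p - 80 + 60*p = 20 - 15*p)
((1 - 5)*G)*t(17) = ((1 - 5)*(3/4))*(20 - 15*17) = (-4*3/4)*(20 - 255) = -3*(-235) = 705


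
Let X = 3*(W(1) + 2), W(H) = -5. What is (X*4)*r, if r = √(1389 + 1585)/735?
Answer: -12*√2974/245 ≈ -2.6711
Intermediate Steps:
X = -9 (X = 3*(-5 + 2) = 3*(-3) = -9)
r = √2974/735 (r = √2974*(1/735) = √2974/735 ≈ 0.074196)
(X*4)*r = (-9*4)*(√2974/735) = -12*√2974/245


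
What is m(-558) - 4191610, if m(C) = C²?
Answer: -3880246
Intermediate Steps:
m(-558) - 4191610 = (-558)² - 4191610 = 311364 - 4191610 = -3880246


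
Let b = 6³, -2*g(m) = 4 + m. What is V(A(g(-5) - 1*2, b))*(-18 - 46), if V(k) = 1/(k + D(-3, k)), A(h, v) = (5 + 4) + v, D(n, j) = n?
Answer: -32/111 ≈ -0.28829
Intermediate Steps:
g(m) = -2 - m/2 (g(m) = -(4 + m)/2 = -2 - m/2)
b = 216
A(h, v) = 9 + v
V(k) = 1/(-3 + k) (V(k) = 1/(k - 3) = 1/(-3 + k))
V(A(g(-5) - 1*2, b))*(-18 - 46) = (-18 - 46)/(-3 + (9 + 216)) = -64/(-3 + 225) = -64/222 = (1/222)*(-64) = -32/111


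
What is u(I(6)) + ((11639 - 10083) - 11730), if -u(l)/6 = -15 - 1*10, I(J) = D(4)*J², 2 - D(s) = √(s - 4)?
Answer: -10024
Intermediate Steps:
D(s) = 2 - √(-4 + s) (D(s) = 2 - √(s - 4) = 2 - √(-4 + s))
I(J) = 2*J² (I(J) = (2 - √(-4 + 4))*J² = (2 - √0)*J² = (2 - 1*0)*J² = (2 + 0)*J² = 2*J²)
u(l) = 150 (u(l) = -6*(-15 - 1*10) = -6*(-15 - 10) = -6*(-25) = 150)
u(I(6)) + ((11639 - 10083) - 11730) = 150 + ((11639 - 10083) - 11730) = 150 + (1556 - 11730) = 150 - 10174 = -10024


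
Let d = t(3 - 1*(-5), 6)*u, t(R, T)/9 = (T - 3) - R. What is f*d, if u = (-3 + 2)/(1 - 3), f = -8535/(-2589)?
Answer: -128025/1726 ≈ -74.174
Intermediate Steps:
t(R, T) = -27 - 9*R + 9*T (t(R, T) = 9*((T - 3) - R) = 9*((-3 + T) - R) = 9*(-3 + T - R) = -27 - 9*R + 9*T)
f = 2845/863 (f = -8535*(-1/2589) = 2845/863 ≈ 3.2966)
u = ½ (u = -1/(-2) = -1*(-½) = ½ ≈ 0.50000)
d = -45/2 (d = (-27 - 9*(3 - 1*(-5)) + 9*6)*(½) = (-27 - 9*(3 + 5) + 54)*(½) = (-27 - 9*8 + 54)*(½) = (-27 - 72 + 54)*(½) = -45*½ = -45/2 ≈ -22.500)
f*d = (2845/863)*(-45/2) = -128025/1726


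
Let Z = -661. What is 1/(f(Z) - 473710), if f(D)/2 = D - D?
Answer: -1/473710 ≈ -2.1110e-6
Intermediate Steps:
f(D) = 0 (f(D) = 2*(D - D) = 2*0 = 0)
1/(f(Z) - 473710) = 1/(0 - 473710) = 1/(-473710) = -1/473710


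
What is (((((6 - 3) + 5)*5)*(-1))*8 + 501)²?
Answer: 32761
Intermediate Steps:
(((((6 - 3) + 5)*5)*(-1))*8 + 501)² = ((((3 + 5)*5)*(-1))*8 + 501)² = (((8*5)*(-1))*8 + 501)² = ((40*(-1))*8 + 501)² = (-40*8 + 501)² = (-320 + 501)² = 181² = 32761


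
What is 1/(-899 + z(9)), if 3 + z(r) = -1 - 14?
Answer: -1/917 ≈ -0.0010905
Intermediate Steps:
z(r) = -18 (z(r) = -3 + (-1 - 14) = -3 - 15 = -18)
1/(-899 + z(9)) = 1/(-899 - 18) = 1/(-917) = -1/917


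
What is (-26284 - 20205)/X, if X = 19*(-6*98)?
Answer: 46489/11172 ≈ 4.1612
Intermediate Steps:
X = -11172 (X = 19*(-588) = -11172)
(-26284 - 20205)/X = (-26284 - 20205)/(-11172) = -46489*(-1/11172) = 46489/11172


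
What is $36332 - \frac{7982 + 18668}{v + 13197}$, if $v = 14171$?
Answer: $\frac{497153763}{13684} \approx 36331.0$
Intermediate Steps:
$36332 - \frac{7982 + 18668}{v + 13197} = 36332 - \frac{7982 + 18668}{14171 + 13197} = 36332 - \frac{26650}{27368} = 36332 - 26650 \cdot \frac{1}{27368} = 36332 - \frac{13325}{13684} = \frac{497153763}{13684}$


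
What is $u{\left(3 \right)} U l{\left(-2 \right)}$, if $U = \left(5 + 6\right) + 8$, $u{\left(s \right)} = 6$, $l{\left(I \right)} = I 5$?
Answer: $-1140$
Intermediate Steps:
$l{\left(I \right)} = 5 I$
$U = 19$ ($U = 11 + 8 = 19$)
$u{\left(3 \right)} U l{\left(-2 \right)} = 6 \cdot 19 \cdot 5 \left(-2\right) = 114 \left(-10\right) = -1140$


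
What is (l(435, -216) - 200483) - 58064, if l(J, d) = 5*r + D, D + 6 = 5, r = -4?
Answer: -258568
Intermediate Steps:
D = -1 (D = -6 + 5 = -1)
l(J, d) = -21 (l(J, d) = 5*(-4) - 1 = -20 - 1 = -21)
(l(435, -216) - 200483) - 58064 = (-21 - 200483) - 58064 = -200504 - 58064 = -258568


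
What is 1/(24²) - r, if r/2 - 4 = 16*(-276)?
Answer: 5082625/576 ≈ 8824.0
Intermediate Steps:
r = -8824 (r = 8 + 2*(16*(-276)) = 8 + 2*(-4416) = 8 - 8832 = -8824)
1/(24²) - r = 1/(24²) - 1*(-8824) = 1/576 + 8824 = 5082625/576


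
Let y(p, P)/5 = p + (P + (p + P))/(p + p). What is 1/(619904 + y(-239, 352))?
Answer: 478/295740577 ≈ 1.6163e-6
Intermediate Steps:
y(p, P) = 5*p + 5*(p + 2*P)/(2*p) (y(p, P) = 5*(p + (P + (p + P))/(p + p)) = 5*(p + (P + (P + p))/((2*p))) = 5*(p + (p + 2*P)*(1/(2*p))) = 5*(p + (p + 2*P)/(2*p)) = 5*p + 5*(p + 2*P)/(2*p))
1/(619904 + y(-239, 352)) = 1/(619904 + (5/2 + 5*(-239) + 5*352/(-239))) = 1/(619904 + (5/2 - 1195 + 5*352*(-1/239))) = 1/(619904 + (5/2 - 1195 - 1760/239)) = 1/(619904 - 573535/478) = 1/(295740577/478) = 478/295740577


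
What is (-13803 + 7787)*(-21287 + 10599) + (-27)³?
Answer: 64279325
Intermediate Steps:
(-13803 + 7787)*(-21287 + 10599) + (-27)³ = -6016*(-10688) - 19683 = 64299008 - 19683 = 64279325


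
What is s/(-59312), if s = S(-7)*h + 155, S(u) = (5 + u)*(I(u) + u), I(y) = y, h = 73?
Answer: -2199/59312 ≈ -0.037075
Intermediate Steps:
S(u) = 2*u*(5 + u) (S(u) = (5 + u)*(u + u) = (5 + u)*(2*u) = 2*u*(5 + u))
s = 2199 (s = (2*(-7)*(5 - 7))*73 + 155 = (2*(-7)*(-2))*73 + 155 = 28*73 + 155 = 2044 + 155 = 2199)
s/(-59312) = 2199/(-59312) = 2199*(-1/59312) = -2199/59312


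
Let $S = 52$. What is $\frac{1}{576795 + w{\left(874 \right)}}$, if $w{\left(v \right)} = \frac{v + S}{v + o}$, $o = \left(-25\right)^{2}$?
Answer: $\frac{1499}{864616631} \approx 1.7337 \cdot 10^{-6}$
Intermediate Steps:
$o = 625$
$w{\left(v \right)} = \frac{52 + v}{625 + v}$ ($w{\left(v \right)} = \frac{v + 52}{v + 625} = \frac{52 + v}{625 + v}$)
$\frac{1}{576795 + w{\left(874 \right)}} = \frac{1}{576795 + \frac{52 + 874}{625 + 874}} = \frac{1}{576795 + \frac{1}{1499} \cdot 926} = \frac{1}{576795 + \frac{926}{1499}} = \frac{1}{\frac{864616631}{1499}} = \frac{1499}{864616631}$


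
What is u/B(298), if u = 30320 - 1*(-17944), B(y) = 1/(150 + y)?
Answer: 21622272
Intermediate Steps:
u = 48264 (u = 30320 + 17944 = 48264)
u/B(298) = 48264/(1/(150 + 298)) = 48264/(1/448) = 48264*448 = 21622272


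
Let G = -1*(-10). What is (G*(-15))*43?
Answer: -6450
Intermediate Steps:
G = 10
(G*(-15))*43 = (10*(-15))*43 = -150*43 = -6450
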